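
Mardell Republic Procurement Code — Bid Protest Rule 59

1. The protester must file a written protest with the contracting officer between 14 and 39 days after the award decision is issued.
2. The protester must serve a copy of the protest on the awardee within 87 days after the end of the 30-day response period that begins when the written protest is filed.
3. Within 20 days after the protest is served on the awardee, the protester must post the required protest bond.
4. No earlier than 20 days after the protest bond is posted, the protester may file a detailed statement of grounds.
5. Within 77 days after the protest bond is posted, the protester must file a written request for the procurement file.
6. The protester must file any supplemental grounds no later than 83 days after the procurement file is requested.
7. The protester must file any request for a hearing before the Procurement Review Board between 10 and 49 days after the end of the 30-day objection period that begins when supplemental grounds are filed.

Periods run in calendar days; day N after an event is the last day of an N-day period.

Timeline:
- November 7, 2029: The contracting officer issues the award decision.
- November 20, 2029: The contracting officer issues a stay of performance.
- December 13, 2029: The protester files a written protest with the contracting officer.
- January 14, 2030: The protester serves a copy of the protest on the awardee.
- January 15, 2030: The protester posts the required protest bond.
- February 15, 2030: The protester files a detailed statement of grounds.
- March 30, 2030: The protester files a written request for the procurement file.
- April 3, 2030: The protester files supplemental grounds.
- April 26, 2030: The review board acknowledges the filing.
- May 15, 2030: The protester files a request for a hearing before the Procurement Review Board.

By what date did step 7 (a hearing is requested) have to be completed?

June 21, 2030

Supplemental grounds are filed on April 3, 2030; the 30-day objection period therefore ends May 3, 2030, and step 7 runs from that date. The window is 10–49 days after May 3, 2030; it closes on June 21, 2030.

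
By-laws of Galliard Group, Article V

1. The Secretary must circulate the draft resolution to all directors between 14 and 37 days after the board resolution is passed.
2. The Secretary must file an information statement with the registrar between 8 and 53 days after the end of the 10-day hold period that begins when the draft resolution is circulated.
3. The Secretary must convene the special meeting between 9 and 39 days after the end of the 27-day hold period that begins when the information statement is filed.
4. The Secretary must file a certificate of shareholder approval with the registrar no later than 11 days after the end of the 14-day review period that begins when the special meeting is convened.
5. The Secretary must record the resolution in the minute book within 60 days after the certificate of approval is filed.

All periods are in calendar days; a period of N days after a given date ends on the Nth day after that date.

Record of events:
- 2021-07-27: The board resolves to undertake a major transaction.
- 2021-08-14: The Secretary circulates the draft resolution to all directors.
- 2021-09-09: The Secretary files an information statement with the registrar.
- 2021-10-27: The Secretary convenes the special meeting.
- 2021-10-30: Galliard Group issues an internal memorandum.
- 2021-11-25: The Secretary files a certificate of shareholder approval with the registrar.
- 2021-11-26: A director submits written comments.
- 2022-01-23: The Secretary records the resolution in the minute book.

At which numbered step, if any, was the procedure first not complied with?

Step 1: the window is 14–37 days after 2021-07-27 (when the board resolution is passed), so 2021-08-10 through 2021-09-02; done 2021-08-14 — within the window.
Step 2: the window is 8–53 days after 2021-08-24 (end of the 10-day hold period, which began when the draft resolution is circulated on 2021-08-14), so 2021-09-01 through 2021-10-16; done 2021-09-09 — within the window.
Step 3: the window is 9–39 days after 2021-10-06 (end of the 27-day hold period, which began when the information statement is filed on 2021-09-09), so 2021-10-15 through 2021-11-14; done 2021-10-27, which is between those dates.
Step 4: 11 days after 2021-11-10 (end of the 14-day review period, which began when the special meeting is convened on 2021-10-27) is 2021-11-21; done 2021-11-25 — 4 days late.
The procedure was therefore not followed at step 4.

Step 4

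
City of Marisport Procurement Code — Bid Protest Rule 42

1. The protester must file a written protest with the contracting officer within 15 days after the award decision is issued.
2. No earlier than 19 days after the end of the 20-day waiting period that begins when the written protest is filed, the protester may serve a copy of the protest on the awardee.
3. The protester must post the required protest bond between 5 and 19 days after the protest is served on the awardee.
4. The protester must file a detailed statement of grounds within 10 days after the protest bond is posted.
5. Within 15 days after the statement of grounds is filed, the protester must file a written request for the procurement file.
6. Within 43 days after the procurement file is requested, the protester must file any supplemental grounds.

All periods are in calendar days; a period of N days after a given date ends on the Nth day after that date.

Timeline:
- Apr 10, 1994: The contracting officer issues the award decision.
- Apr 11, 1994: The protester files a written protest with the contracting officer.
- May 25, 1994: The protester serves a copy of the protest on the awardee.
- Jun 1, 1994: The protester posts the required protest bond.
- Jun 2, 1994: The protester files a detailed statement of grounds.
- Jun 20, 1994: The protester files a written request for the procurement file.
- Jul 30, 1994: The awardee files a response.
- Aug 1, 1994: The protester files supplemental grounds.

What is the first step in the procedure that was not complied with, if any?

Step 1 — counting 15 days from Apr 10, 1994 (when the award decision is issued) gives a deadline of Apr 25, 1994; completed Apr 11, 1994, before the deadline.
Step 2 — must wait 19 days from May 1, 1994 (end of the 20-day waiting period, which began when the written protest is filed on Apr 11, 1994), so not before May 20, 1994; done May 25, 1994 — permitted.
Step 3 — 5 and 19 days from May 25, 1994 (when the protest is served on the awardee) are May 30, 1994 and Jun 13, 1994 respectively; done Jun 1, 1994 — within the window.
Step 4 — counting 10 days from Jun 1, 1994 (when the protest bond is posted) gives a deadline of Jun 11, 1994; Jun 2, 1994 is within that limit.
Step 5 — counting 15 days from Jun 2, 1994 (when the statement of grounds is filed) gives a deadline of Jun 17, 1994; done Jun 20, 1994 — 3 days late.

Step 5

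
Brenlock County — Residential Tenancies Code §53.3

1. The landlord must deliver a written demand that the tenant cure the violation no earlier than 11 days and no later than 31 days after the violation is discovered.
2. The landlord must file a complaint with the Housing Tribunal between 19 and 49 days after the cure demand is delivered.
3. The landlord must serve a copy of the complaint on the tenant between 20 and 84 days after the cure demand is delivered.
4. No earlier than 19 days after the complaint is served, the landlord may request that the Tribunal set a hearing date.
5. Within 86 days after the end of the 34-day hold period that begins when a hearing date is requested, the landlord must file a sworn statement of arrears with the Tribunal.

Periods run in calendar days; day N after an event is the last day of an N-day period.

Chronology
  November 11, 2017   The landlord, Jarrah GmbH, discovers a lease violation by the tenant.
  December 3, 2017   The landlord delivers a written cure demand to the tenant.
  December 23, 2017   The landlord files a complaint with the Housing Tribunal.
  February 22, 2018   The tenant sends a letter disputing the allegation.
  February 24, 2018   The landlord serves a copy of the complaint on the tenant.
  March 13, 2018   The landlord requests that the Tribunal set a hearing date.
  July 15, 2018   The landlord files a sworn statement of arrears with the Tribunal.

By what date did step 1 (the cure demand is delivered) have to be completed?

Step 1 runs from November 11, 2017, when the violation is discovered. The window is 11–31 days after November 11, 2017; it closes on December 12, 2017.

December 12, 2017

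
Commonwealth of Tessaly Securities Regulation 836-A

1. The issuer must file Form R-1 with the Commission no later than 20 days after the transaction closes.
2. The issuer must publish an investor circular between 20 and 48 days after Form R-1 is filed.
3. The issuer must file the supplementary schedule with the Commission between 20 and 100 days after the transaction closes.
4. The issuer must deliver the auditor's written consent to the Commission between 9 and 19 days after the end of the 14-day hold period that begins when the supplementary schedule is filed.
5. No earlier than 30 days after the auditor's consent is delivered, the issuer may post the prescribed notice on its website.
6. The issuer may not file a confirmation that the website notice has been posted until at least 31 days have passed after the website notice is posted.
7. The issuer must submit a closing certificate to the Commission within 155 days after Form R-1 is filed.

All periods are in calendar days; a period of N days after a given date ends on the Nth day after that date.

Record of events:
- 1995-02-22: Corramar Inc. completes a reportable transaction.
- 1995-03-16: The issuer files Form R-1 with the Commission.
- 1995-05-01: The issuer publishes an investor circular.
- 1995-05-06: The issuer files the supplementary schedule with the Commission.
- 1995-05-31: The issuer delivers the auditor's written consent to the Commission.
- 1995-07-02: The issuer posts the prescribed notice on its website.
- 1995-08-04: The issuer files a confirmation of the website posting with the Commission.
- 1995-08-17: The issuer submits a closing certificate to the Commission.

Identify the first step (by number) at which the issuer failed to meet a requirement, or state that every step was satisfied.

Step 1

Step 1: 20 days after 1995-02-22 (when the transaction closes) is 1995-03-14; done 1995-03-16 — 2 days late.
That is the first point of non-compliance.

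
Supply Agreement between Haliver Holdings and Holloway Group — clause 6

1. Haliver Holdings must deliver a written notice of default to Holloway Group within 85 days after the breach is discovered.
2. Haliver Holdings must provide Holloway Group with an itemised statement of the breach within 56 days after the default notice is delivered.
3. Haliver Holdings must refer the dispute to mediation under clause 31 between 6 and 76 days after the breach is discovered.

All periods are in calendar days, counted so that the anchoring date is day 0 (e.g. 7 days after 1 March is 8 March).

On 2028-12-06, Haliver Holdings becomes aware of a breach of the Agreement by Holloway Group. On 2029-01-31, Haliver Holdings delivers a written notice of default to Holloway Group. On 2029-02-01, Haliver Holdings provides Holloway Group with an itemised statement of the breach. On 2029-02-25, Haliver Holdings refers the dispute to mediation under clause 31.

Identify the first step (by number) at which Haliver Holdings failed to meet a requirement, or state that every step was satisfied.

Step 3

Step 1: 85 days after 2028-12-06 (when the breach is discovered) is 2029-03-01; completed 2029-01-31, before the deadline.
Step 2: 56 days after 2029-01-31 (when the default notice is delivered) is 2029-03-28; 2029-02-01 is within that limit.
Step 3: the window is 6–76 days after 2028-12-06 (when the breach is discovered), so 2028-12-12 through 2029-02-20; 2029-02-25 is 5 days past the end of the window.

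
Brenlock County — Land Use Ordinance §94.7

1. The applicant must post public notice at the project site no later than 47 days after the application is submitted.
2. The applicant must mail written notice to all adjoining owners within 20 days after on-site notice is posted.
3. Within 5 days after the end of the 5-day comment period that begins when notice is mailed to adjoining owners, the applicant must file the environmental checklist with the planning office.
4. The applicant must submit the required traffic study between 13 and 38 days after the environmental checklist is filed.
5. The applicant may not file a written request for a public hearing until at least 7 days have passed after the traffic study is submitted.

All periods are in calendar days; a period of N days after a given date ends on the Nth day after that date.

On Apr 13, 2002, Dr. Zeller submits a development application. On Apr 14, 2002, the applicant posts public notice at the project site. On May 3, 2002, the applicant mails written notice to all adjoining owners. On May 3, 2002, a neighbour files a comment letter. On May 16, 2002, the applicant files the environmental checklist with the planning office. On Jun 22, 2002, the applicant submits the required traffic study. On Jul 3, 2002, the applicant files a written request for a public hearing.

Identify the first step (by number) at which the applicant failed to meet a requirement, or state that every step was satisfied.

Step 1 — counting 47 days from Apr 13, 2002 (when the application is submitted) gives a deadline of May 30, 2002; Apr 14, 2002 is within that limit.
Step 2 — counting 20 days from Apr 14, 2002 (when on-site notice is posted) gives a deadline of May 4, 2002; done May 3, 2002 — timely.
Step 3 — counting 5 days from May 8, 2002 (end of the 5-day comment period, which began when notice is mailed to adjoining owners on May 3, 2002) gives a deadline of May 13, 2002; May 16, 2002 misses that deadline by 3 days.
That is the first point of non-compliance.

Step 3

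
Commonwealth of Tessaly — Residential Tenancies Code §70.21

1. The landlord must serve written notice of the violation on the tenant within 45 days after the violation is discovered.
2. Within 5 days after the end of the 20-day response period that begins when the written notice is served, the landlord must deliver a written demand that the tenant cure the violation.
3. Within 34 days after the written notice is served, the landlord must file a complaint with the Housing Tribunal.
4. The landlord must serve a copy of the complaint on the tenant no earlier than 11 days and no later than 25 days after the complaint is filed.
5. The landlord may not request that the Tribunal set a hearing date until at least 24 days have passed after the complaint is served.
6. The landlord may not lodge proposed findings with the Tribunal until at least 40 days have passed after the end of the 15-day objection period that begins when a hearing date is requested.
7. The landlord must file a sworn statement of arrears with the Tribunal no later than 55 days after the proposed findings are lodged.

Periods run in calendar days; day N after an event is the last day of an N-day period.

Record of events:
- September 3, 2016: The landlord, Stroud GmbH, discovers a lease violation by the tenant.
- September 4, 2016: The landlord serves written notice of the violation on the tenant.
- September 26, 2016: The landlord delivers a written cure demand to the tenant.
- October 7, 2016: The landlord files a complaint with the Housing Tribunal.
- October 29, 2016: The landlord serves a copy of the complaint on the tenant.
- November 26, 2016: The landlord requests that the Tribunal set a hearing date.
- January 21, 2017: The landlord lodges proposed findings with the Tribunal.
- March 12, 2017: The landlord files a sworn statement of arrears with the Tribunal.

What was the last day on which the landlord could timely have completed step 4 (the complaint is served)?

Step 4 runs from October 7, 2016, when the complaint is filed. The window is 11–25 days after October 7, 2016; it closes on November 1, 2016.

November 1, 2016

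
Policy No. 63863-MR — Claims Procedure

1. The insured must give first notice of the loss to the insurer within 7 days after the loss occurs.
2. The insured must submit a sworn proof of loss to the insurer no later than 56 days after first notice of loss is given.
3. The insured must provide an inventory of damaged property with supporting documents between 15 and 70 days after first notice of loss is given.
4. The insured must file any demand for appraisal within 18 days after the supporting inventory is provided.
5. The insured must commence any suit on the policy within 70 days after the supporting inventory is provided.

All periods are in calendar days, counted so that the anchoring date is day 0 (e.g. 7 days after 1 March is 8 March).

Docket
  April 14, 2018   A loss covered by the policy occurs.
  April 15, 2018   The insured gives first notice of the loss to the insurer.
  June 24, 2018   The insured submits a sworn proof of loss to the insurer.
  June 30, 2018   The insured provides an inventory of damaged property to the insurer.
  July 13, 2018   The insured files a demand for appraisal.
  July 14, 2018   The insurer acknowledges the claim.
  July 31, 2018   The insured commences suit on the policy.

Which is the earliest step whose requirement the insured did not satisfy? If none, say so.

Step 1: 7 days after April 14, 2018 (when the loss occurs) is April 21, 2018; completed April 15, 2018, before the deadline.
Step 2: 56 days after April 15, 2018 (when first notice of loss is given) is June 10, 2018; done June 24, 2018 — 14 days late.
The procedure was therefore not followed at step 2.

Step 2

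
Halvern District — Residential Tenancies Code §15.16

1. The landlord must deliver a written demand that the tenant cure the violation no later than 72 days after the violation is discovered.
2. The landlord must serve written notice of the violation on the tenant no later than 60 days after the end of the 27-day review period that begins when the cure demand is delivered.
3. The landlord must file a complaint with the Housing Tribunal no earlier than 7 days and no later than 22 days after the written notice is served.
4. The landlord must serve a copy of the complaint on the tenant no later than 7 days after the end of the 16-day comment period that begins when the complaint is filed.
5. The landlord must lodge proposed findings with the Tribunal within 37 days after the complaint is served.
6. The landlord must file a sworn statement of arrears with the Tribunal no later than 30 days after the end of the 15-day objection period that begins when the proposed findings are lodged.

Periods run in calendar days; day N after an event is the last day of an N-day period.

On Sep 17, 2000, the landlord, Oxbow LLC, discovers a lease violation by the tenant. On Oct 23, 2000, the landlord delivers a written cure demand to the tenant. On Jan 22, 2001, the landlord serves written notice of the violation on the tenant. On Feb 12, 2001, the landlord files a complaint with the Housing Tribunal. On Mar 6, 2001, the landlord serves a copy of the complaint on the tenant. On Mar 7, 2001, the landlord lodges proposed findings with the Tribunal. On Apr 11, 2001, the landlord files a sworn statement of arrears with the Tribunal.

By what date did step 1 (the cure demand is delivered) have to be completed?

Step 1 runs from Sep 17, 2000, when the violation is discovered. 72 days after Sep 17, 2000 is Nov 28, 2000.

Nov 28, 2000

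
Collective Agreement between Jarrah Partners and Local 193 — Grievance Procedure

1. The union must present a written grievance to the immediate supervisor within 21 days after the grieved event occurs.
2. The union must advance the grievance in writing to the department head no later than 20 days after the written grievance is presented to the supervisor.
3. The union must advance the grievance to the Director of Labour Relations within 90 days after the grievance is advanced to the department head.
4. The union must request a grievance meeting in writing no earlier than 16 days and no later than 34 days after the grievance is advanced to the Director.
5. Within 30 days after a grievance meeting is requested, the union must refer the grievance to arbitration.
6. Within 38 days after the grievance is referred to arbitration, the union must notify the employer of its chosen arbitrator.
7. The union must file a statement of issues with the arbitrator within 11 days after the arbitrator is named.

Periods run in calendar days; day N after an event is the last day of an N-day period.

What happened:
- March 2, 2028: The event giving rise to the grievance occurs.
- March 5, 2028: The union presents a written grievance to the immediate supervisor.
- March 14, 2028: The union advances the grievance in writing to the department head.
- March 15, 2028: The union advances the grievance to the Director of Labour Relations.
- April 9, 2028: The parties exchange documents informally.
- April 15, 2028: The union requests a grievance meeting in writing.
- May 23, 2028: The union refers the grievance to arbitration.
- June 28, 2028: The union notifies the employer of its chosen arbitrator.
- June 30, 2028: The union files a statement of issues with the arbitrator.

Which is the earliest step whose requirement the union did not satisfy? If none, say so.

Step 5

Step 1: 21 days after March 2, 2028 (when the grieved event occurs) is March 23, 2028; March 5, 2028 is within that limit.
Step 2: 20 days after March 5, 2028 (when the written grievance is presented to the supervisor) is March 25, 2028; done March 14, 2028 — timely.
Step 3: 90 days after March 14, 2028 (when the grievance is advanced to the department head) is June 12, 2028; March 15, 2028 is within that limit.
Step 4: the window is 16–34 days after March 15, 2028 (when the grievance is advanced to the Director), so March 31, 2028 through April 18, 2028; April 15, 2028 falls inside that range.
Step 5: 30 days after April 15, 2028 (when a grievance meeting is requested) is May 15, 2028; done May 23, 2028 — 8 days late.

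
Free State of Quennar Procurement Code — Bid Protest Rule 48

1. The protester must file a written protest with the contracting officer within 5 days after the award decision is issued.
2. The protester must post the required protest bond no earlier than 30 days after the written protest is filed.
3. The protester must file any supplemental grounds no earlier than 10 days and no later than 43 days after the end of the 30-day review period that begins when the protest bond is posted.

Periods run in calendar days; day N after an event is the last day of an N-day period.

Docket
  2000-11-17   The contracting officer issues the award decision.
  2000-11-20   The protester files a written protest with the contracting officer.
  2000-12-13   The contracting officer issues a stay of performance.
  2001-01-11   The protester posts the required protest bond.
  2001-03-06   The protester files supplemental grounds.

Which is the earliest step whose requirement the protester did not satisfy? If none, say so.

None — every step was satisfied

(1) due by 2000-11-17 + 5 days = 2000-11-22; completed 2000-11-20, before the deadline.
(2) permitted from 2000-11-20 + 30 days = 2000-12-20 onward; 2001-01-11 is on or after that date.
(3) the permitted window runs from 2001-02-10 + 10 = 2001-02-20 to 2001-02-10 + 43 = 2001-03-25; 2001-03-06 falls inside that range.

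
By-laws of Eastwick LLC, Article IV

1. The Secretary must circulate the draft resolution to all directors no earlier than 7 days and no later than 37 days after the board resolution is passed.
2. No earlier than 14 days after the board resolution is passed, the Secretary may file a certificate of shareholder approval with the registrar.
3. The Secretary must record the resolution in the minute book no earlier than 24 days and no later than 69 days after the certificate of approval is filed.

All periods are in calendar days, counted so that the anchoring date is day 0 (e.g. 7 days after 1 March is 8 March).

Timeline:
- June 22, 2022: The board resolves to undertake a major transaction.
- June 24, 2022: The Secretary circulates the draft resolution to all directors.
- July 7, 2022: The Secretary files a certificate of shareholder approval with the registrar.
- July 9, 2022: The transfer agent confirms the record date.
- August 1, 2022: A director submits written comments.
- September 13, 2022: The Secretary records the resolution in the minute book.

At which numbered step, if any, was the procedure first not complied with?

Step 1

Step 1 — 7 and 37 days from June 22, 2022 (when the board resolution is passed) are June 29, 2022 and July 29, 2022 respectively; June 24, 2022 is 5 days too early.
Later steps need not be reached.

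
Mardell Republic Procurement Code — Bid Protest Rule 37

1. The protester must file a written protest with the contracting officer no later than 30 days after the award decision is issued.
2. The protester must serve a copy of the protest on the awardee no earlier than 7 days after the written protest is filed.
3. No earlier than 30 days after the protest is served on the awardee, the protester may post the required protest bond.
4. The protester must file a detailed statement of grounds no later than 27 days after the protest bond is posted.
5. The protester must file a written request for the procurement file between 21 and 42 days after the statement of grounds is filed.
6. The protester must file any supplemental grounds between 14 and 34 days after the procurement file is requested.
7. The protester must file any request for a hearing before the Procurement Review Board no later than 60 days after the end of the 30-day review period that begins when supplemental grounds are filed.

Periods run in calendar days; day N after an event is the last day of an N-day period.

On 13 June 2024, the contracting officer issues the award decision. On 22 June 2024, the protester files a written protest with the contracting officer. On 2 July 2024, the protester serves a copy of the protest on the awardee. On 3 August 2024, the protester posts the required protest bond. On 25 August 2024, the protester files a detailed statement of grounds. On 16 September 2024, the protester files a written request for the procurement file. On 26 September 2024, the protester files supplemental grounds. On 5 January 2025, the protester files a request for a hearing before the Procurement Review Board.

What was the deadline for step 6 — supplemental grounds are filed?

20 October 2024

Step 6 runs from 16 September 2024, when the procurement file is requested. The window is 14–34 days after 16 September 2024; it closes on 20 October 2024.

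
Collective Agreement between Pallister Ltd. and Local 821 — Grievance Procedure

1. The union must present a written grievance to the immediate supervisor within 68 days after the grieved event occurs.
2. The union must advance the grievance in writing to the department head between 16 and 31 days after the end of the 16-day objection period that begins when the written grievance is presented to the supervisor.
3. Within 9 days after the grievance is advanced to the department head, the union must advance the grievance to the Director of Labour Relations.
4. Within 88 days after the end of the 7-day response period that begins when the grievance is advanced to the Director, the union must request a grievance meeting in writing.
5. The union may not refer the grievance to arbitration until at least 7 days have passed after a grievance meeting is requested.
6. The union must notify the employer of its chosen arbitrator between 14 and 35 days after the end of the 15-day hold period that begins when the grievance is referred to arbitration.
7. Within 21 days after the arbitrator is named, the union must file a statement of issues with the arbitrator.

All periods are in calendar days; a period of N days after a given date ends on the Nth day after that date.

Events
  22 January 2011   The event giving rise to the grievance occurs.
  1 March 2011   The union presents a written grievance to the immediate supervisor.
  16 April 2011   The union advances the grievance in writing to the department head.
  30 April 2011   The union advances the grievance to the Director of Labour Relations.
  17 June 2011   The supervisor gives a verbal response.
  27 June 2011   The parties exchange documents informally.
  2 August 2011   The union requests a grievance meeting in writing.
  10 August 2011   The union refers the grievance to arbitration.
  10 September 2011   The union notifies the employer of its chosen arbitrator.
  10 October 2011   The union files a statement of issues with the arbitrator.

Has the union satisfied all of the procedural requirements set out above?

Step 1: 68 days after 22 January 2011 (when the grieved event occurs) is 31 March 2011; completed 1 March 2011, before the deadline.
Step 2: the window is 16–31 days after 17 March 2011 (end of the 16-day objection period, which began when the written grievance is presented to the supervisor on 1 March 2011), so 2 April 2011 through 17 April 2011; done 16 April 2011, which is between those dates.
Step 3: 9 days after 16 April 2011 (when the grievance is advanced to the department head) is 25 April 2011; not done until 30 April 2011, 5 days after the deadline.
Later steps need not be reached.

No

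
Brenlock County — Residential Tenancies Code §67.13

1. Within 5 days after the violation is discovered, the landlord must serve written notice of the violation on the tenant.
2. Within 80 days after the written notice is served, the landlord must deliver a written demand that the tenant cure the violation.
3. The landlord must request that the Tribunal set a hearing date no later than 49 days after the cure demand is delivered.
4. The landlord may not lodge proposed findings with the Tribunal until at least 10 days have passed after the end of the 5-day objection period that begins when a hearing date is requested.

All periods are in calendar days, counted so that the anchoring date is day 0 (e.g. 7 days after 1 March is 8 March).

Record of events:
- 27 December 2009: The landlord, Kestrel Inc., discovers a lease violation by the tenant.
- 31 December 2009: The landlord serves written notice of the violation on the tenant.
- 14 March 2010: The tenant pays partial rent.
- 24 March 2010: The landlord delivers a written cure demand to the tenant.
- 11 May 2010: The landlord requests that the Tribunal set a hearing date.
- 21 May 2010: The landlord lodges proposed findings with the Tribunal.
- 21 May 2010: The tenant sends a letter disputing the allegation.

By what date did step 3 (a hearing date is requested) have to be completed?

Step 3 runs from 24 March 2010, when the cure demand is delivered. 49 days after 24 March 2010 is 12 May 2010.

12 May 2010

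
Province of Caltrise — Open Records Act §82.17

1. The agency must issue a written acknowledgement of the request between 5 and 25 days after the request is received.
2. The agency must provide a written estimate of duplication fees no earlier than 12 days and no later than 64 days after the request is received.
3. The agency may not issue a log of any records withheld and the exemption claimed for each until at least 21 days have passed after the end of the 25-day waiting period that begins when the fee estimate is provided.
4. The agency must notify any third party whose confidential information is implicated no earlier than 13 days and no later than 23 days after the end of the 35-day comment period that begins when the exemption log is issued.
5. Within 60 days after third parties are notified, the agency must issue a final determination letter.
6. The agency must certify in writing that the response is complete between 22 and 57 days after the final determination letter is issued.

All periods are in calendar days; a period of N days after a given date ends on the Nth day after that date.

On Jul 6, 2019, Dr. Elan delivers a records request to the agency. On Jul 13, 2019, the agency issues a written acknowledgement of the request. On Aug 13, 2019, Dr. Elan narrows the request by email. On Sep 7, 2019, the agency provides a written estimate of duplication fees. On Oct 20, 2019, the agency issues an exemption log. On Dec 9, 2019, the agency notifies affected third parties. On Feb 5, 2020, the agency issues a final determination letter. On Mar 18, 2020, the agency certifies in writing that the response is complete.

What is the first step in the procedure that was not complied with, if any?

Step 3

(1) the permitted window runs from Jul 6, 2019 + 5 = Jul 11, 2019 to Jul 6, 2019 + 25 = Jul 31, 2019; done Jul 13, 2019, which is between those dates.
(2) the permitted window runs from Jul 6, 2019 + 12 = Jul 18, 2019 to Jul 6, 2019 + 64 = Sep 8, 2019; Sep 7, 2019 falls inside that range.
(3) permitted from Oct 2, 2019 + 21 days = Oct 23, 2019 onward; done Oct 20, 2019 — 3 days too early.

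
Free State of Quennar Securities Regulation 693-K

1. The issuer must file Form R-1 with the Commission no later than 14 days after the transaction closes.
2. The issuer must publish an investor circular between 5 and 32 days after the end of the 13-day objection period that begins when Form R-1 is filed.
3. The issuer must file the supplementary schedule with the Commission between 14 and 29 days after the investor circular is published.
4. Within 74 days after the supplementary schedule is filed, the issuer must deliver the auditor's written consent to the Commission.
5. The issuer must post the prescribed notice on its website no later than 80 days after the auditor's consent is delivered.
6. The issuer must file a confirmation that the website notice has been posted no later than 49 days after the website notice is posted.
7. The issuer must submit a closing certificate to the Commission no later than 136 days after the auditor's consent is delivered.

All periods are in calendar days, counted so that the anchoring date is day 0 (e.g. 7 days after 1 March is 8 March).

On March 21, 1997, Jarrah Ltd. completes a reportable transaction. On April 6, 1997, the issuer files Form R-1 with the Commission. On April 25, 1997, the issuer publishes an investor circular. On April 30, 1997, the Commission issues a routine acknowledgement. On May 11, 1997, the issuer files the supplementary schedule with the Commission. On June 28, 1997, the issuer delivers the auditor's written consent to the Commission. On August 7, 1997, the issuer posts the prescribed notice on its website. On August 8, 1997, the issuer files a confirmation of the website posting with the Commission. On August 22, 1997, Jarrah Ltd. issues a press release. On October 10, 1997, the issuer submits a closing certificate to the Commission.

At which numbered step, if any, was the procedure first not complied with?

Step 1

Step 1: 14 days after March 21, 1997 (when the transaction closes) is April 4, 1997; April 6, 1997 misses that deadline by 2 days.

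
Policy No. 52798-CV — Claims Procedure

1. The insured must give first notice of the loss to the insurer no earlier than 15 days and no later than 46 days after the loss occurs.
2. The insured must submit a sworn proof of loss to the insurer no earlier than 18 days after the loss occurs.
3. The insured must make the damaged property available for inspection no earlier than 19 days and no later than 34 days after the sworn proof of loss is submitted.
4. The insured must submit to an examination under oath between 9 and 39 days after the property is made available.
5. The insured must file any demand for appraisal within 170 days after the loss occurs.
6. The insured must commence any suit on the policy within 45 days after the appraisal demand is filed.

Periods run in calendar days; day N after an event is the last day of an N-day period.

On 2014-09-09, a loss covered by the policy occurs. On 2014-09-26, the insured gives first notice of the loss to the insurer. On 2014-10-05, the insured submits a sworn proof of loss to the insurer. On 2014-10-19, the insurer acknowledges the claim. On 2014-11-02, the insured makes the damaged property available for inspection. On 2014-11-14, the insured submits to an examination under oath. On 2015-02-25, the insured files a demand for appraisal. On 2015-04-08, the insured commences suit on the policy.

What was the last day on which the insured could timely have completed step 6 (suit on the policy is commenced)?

Step 6 runs from 2015-02-25, when the appraisal demand is filed. 45 days after 2015-02-25 is 2015-04-11.

2015-04-11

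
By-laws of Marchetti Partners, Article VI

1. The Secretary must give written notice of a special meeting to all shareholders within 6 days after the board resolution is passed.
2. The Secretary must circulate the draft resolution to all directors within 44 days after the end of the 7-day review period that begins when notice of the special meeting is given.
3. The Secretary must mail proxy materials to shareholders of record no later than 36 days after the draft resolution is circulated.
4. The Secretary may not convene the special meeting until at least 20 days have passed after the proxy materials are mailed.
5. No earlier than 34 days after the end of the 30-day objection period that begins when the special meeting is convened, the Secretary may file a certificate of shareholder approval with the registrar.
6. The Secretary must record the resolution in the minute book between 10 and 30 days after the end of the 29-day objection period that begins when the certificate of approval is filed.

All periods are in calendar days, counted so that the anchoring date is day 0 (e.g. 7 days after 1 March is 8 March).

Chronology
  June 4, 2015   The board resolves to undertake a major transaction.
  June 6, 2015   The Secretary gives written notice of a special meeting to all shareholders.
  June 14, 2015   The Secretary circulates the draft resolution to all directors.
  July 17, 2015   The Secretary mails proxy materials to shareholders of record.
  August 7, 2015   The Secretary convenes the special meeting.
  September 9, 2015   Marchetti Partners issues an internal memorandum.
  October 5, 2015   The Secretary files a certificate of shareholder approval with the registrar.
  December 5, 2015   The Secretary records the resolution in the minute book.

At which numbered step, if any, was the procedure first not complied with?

Step 1: 6 days after June 4, 2015 (when the board resolution is passed) is June 10, 2015; June 6, 2015 is within that limit.
Step 2: 44 days after June 13, 2015 (end of the 7-day review period, which began when notice of the special meeting is given on June 6, 2015) is July 27, 2015; June 14, 2015 is within that limit.
Step 3: 36 days after June 14, 2015 (when the draft resolution is circulated) is July 20, 2015; July 17, 2015 is within that limit.
Step 4: the earliest permitted date is 20 days after July 17, 2015 (when the proxy materials are mailed), i.e. August 6, 2015; August 7, 2015 is on or after that date.
Step 5: the earliest permitted date is 34 days after September 6, 2015 (end of the 30-day objection period, which began when the special meeting is convened on August 7, 2015), i.e. October 10, 2015; acted on October 5, 2015, 5 days prematurely.

Step 5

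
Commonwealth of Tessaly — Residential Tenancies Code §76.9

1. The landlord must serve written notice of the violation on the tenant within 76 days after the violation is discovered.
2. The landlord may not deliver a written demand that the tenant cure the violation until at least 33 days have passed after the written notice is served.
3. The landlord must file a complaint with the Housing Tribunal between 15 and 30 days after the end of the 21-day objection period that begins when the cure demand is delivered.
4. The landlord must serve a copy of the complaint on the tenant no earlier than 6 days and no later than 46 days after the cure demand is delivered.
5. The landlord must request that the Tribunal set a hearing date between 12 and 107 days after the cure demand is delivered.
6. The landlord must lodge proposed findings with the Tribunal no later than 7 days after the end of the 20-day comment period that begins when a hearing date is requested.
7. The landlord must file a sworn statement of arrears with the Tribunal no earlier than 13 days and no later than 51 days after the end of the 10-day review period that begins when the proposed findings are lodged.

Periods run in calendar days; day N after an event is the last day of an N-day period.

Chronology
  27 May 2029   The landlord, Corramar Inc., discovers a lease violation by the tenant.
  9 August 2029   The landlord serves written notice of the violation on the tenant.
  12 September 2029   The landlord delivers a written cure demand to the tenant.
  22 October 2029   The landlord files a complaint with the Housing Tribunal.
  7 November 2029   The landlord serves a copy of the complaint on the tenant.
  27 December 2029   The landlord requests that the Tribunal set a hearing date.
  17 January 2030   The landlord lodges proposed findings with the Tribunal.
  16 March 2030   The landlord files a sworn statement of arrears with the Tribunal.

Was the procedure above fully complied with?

No

(1) due by 27 May 2029 + 76 days = 11 August 2029; done 9 August 2029 — timely.
(2) permitted from 9 August 2029 + 33 days = 11 September 2029 onward; done 12 September 2029, after the minimum wait.
(3) the permitted window runs from 3 October 2029 + 15 = 18 October 2029 to 3 October 2029 + 30 = 2 November 2029; done 22 October 2029, which is between those dates.
(4) the permitted window runs from 12 September 2029 + 6 = 18 September 2029 to 12 September 2029 + 46 = 28 October 2029; done 7 November 2029 — 10 days after the window closed.
The analysis stops there.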